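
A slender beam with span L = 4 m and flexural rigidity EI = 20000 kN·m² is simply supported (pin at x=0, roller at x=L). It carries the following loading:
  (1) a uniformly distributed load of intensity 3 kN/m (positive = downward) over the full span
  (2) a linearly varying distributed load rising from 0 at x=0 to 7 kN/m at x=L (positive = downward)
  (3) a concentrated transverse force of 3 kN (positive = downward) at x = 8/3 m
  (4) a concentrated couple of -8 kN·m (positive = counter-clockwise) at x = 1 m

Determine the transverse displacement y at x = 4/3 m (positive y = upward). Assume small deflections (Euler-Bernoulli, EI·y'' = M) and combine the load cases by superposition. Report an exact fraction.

Load 1 — uniform load w=3 kN/m over full span:
  y_1 = -wx(L³-2Lx²+x³)/(24EI) = -3·(4/3)·(4³-2·4·(4/3)²+(4/3)³)/(24·20000) = -22/50625 m
Load 2 — triangular load w₀=7 kN/m (0→w₀ over full span):
  y_2 = -w₀x(7L⁴-10L²x²+3x⁴)/(360LEI) = -7·(4/3)·(7·4⁴-10·4²·(4/3)²+3·(4/3)⁴)/(360·4·20000) = -224/455625 m
Load 3 — point force P=3 kN at a=8/3 m (b=L-a=4/3):
  y_3 = -Pbx(L²-b²-x²)/(6LEI)  [x≤a] = -3·(4/3)·(4/3)·(4²-(4/3)²-(4/3)²)/(6·4·20000) = -7/50625 m
Load 4 — applied couple M₀=-8 kN·m at a=1 m (b=L-a=3):
  y_4 = (M₀x³/(6L)-M₀(x-a)²/2+C₁x)/EI  [x>a] with C₁=M₀(3b²-L²)/(6L)=-11/3 = ((-8)·(4/3)³/(6·4)-(-8)·((4/3)-1)²/2+(-11/3)·(4/3))/20000 = -53/202500 m
Superposition: y = Σ y_i = -2417/1822500 m ≈ -0.001326 m

y(4/3) = -2417/1822500 m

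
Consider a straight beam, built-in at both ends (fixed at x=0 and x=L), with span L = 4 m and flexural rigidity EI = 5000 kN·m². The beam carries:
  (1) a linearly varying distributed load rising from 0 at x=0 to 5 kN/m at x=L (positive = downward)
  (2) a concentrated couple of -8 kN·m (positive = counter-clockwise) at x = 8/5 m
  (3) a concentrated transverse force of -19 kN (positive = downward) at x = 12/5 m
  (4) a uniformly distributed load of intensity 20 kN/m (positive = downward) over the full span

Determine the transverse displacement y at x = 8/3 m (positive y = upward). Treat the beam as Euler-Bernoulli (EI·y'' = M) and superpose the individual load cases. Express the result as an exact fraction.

Load 1 — triangular load w₀=5 kN/m (0→w₀ over full span):
  y_1 = -w₀x²(L-x)²(x+2L)/(120LEI) = -5·(8/3)²·(4-(8/3))²·((8/3)+2·4)/(120·4·5000) = -128/455625 m
Load 2 — applied couple M₀=-8 kN·m at a=8/5 m (b=L-a=12/5):
  y_2 = (R_Ax³/6 - M_Ax²/2 - M₀(x-a)²/2)/EI  [x>a] with R_A=-72/25, M_A=-24/25 = ((-72/25)·(8/3)³/6 - (-24/25)·(8/3)²/2 - (-8)·((8/3)-(8/5))²/2)/5000 = -32/140625 m
Load 3 — point force P=-19 kN at a=12/5 m (b=L-a=8/5):
  y_3 = -Pa²(L-x)²(3bL-(3b+a)(L-x))/(6L³EI)  [x>a] = -(-19)·(12/5)²·(4-(8/3))²·(3·(8/5)·4-(3·(8/5)+(12/5))·(4-(8/3)))/(6·4³·5000) = 76/78125 m
Load 4 — uniform load w=20 kN/m over full span:
  y_4 = -wx²(L-x)²/(24EI) = -20·(8/3)²·(4-(8/3))²/(24·5000) = -64/30375 m
Superposition: y = Σ y_i = -93556/56953125 m ≈ -0.001643 m

y(8/3) = -93556/56953125 m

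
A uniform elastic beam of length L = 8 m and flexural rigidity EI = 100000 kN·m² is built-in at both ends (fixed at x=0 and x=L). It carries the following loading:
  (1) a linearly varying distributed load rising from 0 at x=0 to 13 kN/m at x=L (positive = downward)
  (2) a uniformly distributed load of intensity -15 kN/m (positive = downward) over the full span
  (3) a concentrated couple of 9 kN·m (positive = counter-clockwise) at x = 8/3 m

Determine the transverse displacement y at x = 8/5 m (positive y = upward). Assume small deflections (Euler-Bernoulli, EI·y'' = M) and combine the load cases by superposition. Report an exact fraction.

y(8/5) = 60892/146484375 m

Load 1 — triangular load w₀=13 kN/m (0→w₀ over full span):
  y_1 = -w₀x²(L-x)²(x+2L)/(120LEI) = -13·(8/5)²·(8-(8/5))²·((8/5)+2·8)/(120·8·100000) = -36608/146484375 m
Load 2 — uniform load w=-15 kN/m over full span:
  y_2 = -wx²(L-x)²/(24EI) = -(-15)·(8/5)²·(8-(8/5))²/(24·100000) = 256/390625 m
Load 3 — applied couple M₀=9 kN·m at a=8/3 m (b=L-a=16/3):
  y_3 = (R_Ax³/6 - M_Ax²/2)/EI  [x≤a] with R_A=3/2, M_A=0 = ((3/2)·(8/5)³/6 - 0·(8/5)²/2)/100000 = 4/390625 m
Superposition: y = Σ y_i = 60892/146484375 m ≈ 0.000416 m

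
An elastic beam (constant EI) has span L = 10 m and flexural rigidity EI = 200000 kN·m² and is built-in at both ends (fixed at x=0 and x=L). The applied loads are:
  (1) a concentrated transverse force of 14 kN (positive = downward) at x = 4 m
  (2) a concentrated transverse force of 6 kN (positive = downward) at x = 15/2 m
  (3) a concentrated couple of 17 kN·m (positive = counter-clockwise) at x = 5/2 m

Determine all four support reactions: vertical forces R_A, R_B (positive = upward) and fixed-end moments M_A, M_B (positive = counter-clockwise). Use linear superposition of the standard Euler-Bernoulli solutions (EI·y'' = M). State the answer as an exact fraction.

R_A = 5961/500 kN, M_A = 3957/200 kN·m, R_B = 4039/500 kN, M_B = -3313/200 kN·m

Load 1 — point force P=14 kN at a=4 m (b=L-a=6):
  R_A = Pb²(3a+b)/L³ = 14·6²·(3·4+6)/10³ = 1134/125 kN
  M_A = Pab²/L² = 14·4·6²/10² = 504/25 kN·m
  R_B = Pa²(a+3b)/L³ = 14·4²·(4+3·6)/10³ = 616/125 kN
  M_B = -Pa²b/L² = -14·4²·6/10² = -336/25 kN·m
Load 2 — point force P=6 kN at a=15/2 m (b=L-a=5/2):
  R_A = Pb²(3a+b)/L³ = 6·(5/2)²·(3·(15/2)+(5/2))/10³ = 15/16 kN
  M_A = Pab²/L² = 6·(15/2)·(5/2)²/10² = 45/16 kN·m
  R_B = Pa²(a+3b)/L³ = 6·(15/2)²·((15/2)+3·(5/2))/10³ = 81/16 kN
  M_B = -Pa²b/L² = -6·(15/2)²·(5/2)/10² = -135/16 kN·m
Load 3 — applied couple M₀=17 kN·m at a=5/2 m (b=L-a=15/2):
  R_A = 6M₀ab/L³ = 6·17·(5/2)·(15/2)/10³ = 153/80 kN
  M_A = M₀b(2a-b)/L² = 17·(15/2)·(2·(5/2)-(15/2))/10² = -51/16 kN·m
  R_B = -6M₀ab/L³ = -6·17·(5/2)·(15/2)/10³ = -153/80 kN
  M_B = M₀a(2b-a)/L² = 17·(5/2)·(2·(15/2)-(5/2))/10² = 85/16 kN·m
Superposition: R_A = 5961/500 kN, M_A = 3957/200 kN·m, R_B = 4039/500 kN, M_B = -3313/200 kN·m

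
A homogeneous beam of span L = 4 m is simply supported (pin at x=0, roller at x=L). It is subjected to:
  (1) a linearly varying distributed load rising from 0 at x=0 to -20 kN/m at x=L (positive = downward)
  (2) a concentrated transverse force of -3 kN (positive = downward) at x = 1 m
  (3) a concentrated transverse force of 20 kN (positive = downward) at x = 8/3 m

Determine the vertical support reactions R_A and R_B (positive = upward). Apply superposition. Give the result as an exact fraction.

Load 1 — triangular load w₀=-20 kN/m (0→w₀ over full span):
  R_A = w₀L/6 = (-20)·4/6 = -40/3 kN
  R_B = w₀L/3 = (-20)·4/3 = -80/3 kN
Load 2 — point force P=-3 kN at a=1 m (b=L-a=3):
  R_A = Pb/L = (-3)·3/4 = -9/4 kN
  R_B = Pa/L = (-3)·1/4 = -3/4 kN
Load 3 — point force P=20 kN at a=8/3 m (b=L-a=4/3):
  R_A = Pb/L = 20·(4/3)/4 = 20/3 kN
  R_B = Pa/L = 20·(8/3)/4 = 40/3 kN
Superposition: R_A = -107/12 kN, R_B = -169/12 kN

R_A = -107/12 kN, R_B = -169/12 kN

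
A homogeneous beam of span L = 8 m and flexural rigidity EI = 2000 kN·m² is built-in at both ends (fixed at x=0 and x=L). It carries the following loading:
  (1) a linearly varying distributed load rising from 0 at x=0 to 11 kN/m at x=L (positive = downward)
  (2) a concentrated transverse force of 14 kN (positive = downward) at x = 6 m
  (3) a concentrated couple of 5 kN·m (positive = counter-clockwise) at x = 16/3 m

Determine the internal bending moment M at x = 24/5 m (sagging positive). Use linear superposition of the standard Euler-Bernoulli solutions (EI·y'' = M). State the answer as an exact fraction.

M(24/5) = 33199/1500 kN·m

Load 1 — triangular load w₀=11 kN/m (0→w₀ over full span):
  M_1 = 3w₀Lx/20 - w₀L²/30 - w₀x³/(6L) = 3·11·8·(24/5)/20 - 11·8²/30 - 11·(24/5)³/(6·8) = 5456/375 kN·m
Load 2 — point force P=14 kN at a=6 m (b=L-a=2):
  M_2 = Pb²(3a+b)x/L³ - Pab²/L²  [x≤a] = 14·2²·(3·6+2)·(24/5)/8³ - 14·6·2²/8² = 21/4 kN·m
Load 3 — applied couple M₀=5 kN·m at a=16/3 m (b=L-a=8/3):
  M_3 = R_Ax - M_A  [x≤a] with R_A=5/6, M_A=5/3 = (5/6)·(24/5) - (5/3) = 7/3 kN·m
Superposition: M = Σ M_i = 33199/1500 kN·m ≈ 22.132667 kN·m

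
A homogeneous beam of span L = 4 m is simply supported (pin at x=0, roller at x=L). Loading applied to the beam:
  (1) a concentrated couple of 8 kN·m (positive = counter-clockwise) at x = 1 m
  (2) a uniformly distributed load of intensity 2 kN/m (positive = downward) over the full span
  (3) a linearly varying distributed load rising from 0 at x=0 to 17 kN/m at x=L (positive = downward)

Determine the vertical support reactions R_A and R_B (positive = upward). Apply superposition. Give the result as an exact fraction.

R_A = 52/3 kN, R_B = 74/3 kN

Load 1 — applied couple M₀=8 kN·m at a=1 m (b=L-a=3):
  R_A = M₀/L = 8/4 = 2 kN
  R_B = -M₀/L = -8/4 = -2 kN
Load 2 — uniform load w=2 kN/m over full span:
  R_A = wL/2 = 2·4/2 = 4 kN
  R_B = wL/2 = 2·4/2 = 4 kN
Load 3 — triangular load w₀=17 kN/m (0→w₀ over full span):
  R_A = w₀L/6 = 17·4/6 = 34/3 kN
  R_B = w₀L/3 = 17·4/3 = 68/3 kN
Superposition: R_A = 52/3 kN, R_B = 74/3 kN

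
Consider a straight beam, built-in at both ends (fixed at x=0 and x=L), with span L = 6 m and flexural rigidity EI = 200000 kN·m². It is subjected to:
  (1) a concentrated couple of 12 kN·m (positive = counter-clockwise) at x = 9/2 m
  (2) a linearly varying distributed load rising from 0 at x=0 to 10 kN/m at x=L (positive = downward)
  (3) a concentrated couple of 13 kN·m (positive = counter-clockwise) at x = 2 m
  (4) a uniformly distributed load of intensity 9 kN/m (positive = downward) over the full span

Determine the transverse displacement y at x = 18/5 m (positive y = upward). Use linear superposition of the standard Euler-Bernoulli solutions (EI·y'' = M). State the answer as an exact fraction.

Load 1 — applied couple M₀=12 kN·m at a=9/2 m (b=L-a=3/2):
  y_1 = (R_Ax³/6 - M_Ax²/2)/EI  [x≤a] with R_A=9/4, M_A=15/4 = ((9/4)·(18/5)³/6 - (15/4)·(18/5)²/2)/200000 = -1701/50000000 m
Load 2 — triangular load w₀=10 kN/m (0→w₀ over full span):
  y_2 = -w₀x²(L-x)²(x+2L)/(120LEI) = -10·(18/5)²·(6-(18/5))²·((18/5)+2·6)/(120·6·200000) = -3159/39062500 m
Load 3 — applied couple M₀=13 kN·m at a=2 m (b=L-a=4):
  y_3 = (R_Ax³/6 - M_Ax²/2 - M₀(x-a)²/2)/EI  [x>a] with R_A=26/9, M_A=0 = ((26/9)·(18/5)³/6 - 0·(18/5)²/2 - 13·((18/5)-2)²/2)/200000 = 91/3125000 m
Load 4 — uniform load w=9 kN/m over full span:
  y_4 = -wx²(L-x)²/(24EI) = -9·(18/5)²·(6-(18/5))²/(24·200000) = -2187/15625000 m
Superposition: y = Σ y_i = -282173/1250000000 m ≈ -0.000226 m

y(18/5) = -282173/1250000000 m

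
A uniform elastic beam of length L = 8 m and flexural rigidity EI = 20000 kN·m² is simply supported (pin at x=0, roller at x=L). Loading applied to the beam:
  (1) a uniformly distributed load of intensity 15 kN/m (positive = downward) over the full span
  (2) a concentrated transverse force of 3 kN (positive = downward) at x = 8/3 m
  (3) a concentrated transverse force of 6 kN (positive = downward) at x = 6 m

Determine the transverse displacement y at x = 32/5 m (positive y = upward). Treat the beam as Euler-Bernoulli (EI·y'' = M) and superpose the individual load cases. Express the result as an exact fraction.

y(32/5) = -219439/8437500 m

Load 1 — uniform load w=15 kN/m over full span:
  y_1 = -wx(L³-2Lx²+x³)/(24EI) = -15·(32/5)·(8³-2·8·(32/5)²+(32/5)³)/(24·20000) = -1856/78125 m
Load 2 — point force P=3 kN at a=8/3 m (b=L-a=16/3):
  y_2 = -Pa(L-x)(2Lx-a²-x²)/(6LEI)  [x>a] = -3·(8/3)·(8-(32/5))·(2·8·(32/5)-(8/3)²-(32/5)²)/(6·8·20000) = -1528/2109375 m
Load 3 — point force P=6 kN at a=6 m (b=L-a=2):
  y_3 = -Pa(L-x)(2Lx-a²-x²)/(6LEI)  [x>a] = -6·6·(8-(32/5))·(2·8·(32/5)-6²-(32/5)²)/(6·8·20000) = -477/312500 m
Superposition: y = Σ y_i = -219439/8437500 m ≈ -0.026008 m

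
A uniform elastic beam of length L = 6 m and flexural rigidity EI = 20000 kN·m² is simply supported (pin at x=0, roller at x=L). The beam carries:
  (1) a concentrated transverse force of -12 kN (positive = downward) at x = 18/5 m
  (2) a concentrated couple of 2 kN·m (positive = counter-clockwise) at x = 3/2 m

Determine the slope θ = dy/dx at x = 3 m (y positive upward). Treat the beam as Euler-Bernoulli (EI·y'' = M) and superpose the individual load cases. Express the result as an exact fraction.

Load 1 — point force P=-12 kN at a=18/5 m (b=L-a=12/5):
  θ_1 = -Pb(L²-b²-3x²)/(6LEI)  [x≤a] = -(-12)·(12/5)·(6²-(12/5)²-3·3²)/(6·6·20000) = 81/625000 rad
Load 2 — applied couple M₀=2 kN·m at a=3/2 m (b=L-a=9/2):
  θ_2 = (M₀x²/(2L)-M₀(x-a)+C₁)/EI  [x>a] with C₁=M₀(3b²-L²)/(6L)=11/8 = (2·3²/(2·6)-2·(3-(3/2))+(11/8))/20000 = -1/160000 rad
Superposition: θ = Σ θ_i = 2467/20000000 rad ≈ 0.000123 rad

θ(3) = 2467/20000000 rad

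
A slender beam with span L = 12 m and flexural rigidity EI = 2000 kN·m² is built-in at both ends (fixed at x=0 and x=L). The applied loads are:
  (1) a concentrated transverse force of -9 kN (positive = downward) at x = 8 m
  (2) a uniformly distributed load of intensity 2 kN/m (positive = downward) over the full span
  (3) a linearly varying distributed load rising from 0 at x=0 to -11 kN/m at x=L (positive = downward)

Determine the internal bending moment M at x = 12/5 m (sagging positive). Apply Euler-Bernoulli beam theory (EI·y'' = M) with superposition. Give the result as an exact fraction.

M(12/5) = 1104/125 kN·m

Load 1 — point force P=-9 kN at a=8 m (b=L-a=4):
  M_1 = Pb²(3a+b)x/L³ - Pab²/L²  [x≤a] = (-9)·4²·(3·8+4)·(12/5)/12³ - (-9)·8·4²/12² = 12/5 kN·m
Load 2 — uniform load w=2 kN/m over full span:
  M_2 = wLx/2 - wL²/12 - wx²/2 = 2·12·(12/5)/2 - 2·12²/12 - 2·(12/5)²/2 = -24/25 kN·m
Load 3 — triangular load w₀=-11 kN/m (0→w₀ over full span):
  M_3 = 3w₀Lx/20 - w₀L²/30 - w₀x³/(6L) = 3·(-11)·12·(12/5)/20 - (-11)·12²/30 - (-11)·(12/5)³/(6·12) = 924/125 kN·m
Superposition: M = Σ M_i = 1104/125 kN·m ≈ 8.832000 kN·m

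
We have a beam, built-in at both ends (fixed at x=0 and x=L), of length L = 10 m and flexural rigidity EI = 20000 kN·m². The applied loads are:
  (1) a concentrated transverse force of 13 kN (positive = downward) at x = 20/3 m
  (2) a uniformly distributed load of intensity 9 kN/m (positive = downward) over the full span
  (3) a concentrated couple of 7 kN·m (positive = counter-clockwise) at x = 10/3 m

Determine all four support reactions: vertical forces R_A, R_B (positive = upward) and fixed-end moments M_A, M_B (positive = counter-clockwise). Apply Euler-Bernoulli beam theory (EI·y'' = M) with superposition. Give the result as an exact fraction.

Load 1 — point force P=13 kN at a=20/3 m (b=L-a=10/3):
  R_A = Pb²(3a+b)/L³ = 13·(10/3)²·(3·(20/3)+(10/3))/10³ = 91/27 kN
  M_A = Pab²/L² = 13·(20/3)·(10/3)²/10² = 260/27 kN·m
  R_B = Pa²(a+3b)/L³ = 13·(20/3)²·((20/3)+3·(10/3))/10³ = 260/27 kN
  M_B = -Pa²b/L² = -13·(20/3)²·(10/3)/10² = -520/27 kN·m
Load 2 — uniform load w=9 kN/m over full span:
  R_A = wL/2 = 9·10/2 = 45 kN
  M_A = wL²/12 = 9·10²/12 = 75 kN·m
  R_B = wL/2 = 9·10/2 = 45 kN
  M_B = -wL²/12 = -9·10²/12 = -75 kN·m
Load 3 — applied couple M₀=7 kN·m at a=10/3 m (b=L-a=20/3):
  R_A = 6M₀ab/L³ = 6·7·(10/3)·(20/3)/10³ = 14/15 kN
  M_A = M₀b(2a-b)/L² = 7·(20/3)·(2·(10/3)-(20/3))/10² = 0 kN·m
  R_B = -6M₀ab/L³ = -6·7·(10/3)·(20/3)/10³ = -14/15 kN
  M_B = M₀a(2b-a)/L² = 7·(10/3)·(2·(20/3)-(10/3))/10² = 7/3 kN·m
Superposition: R_A = 6656/135 kN, M_A = 2285/27 kN·m, R_B = 7249/135 kN, M_B = -2482/27 kN·m

R_A = 6656/135 kN, M_A = 2285/27 kN·m, R_B = 7249/135 kN, M_B = -2482/27 kN·m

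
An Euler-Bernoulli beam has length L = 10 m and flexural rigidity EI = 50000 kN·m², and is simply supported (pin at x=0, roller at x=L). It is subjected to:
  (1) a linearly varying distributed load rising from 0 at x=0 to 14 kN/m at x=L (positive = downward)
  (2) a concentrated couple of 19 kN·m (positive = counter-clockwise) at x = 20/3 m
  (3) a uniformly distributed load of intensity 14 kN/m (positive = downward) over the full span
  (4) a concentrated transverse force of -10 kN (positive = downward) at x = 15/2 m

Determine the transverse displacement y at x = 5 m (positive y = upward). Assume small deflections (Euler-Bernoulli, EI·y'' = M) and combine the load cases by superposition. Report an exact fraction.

Load 1 — triangular load w₀=14 kN/m (0→w₀ over full span):
  y_1 = -w₀x(7L⁴-10L²x²+3x⁴)/(360LEI) = -14·5·(7·10⁴-10·10²·5²+3·5⁴)/(360·10·50000) = -7/384 m
Load 2 — applied couple M₀=19 kN·m at a=20/3 m (b=L-a=10/3):
  y_2 = (M₀x³/(6L)+C₁x)/EI  [x≤a] with C₁=M₀(3b²-L²)/(6L)=-190/9 = (19·5³/(6·10)+(-190/9)·5)/50000 = -19/14400 m
Load 3 — uniform load w=14 kN/m over full span:
  y_3 = -wx(L³-2Lx²+x³)/(24EI) = -14·5·(10³-2·10·5²+5³)/(24·50000) = -7/192 m
Load 4 — point force P=-10 kN at a=15/2 m (b=L-a=5/2):
  y_4 = -Pbx(L²-b²-x²)/(6LEI)  [x≤a] = -(-10)·(5/2)·5·(10²-(5/2)²-5²)/(6·10·50000) = 11/3840 m
Superposition: y = Σ y_i = -3061/57600 m ≈ -0.053142 m

y(5) = -3061/57600 m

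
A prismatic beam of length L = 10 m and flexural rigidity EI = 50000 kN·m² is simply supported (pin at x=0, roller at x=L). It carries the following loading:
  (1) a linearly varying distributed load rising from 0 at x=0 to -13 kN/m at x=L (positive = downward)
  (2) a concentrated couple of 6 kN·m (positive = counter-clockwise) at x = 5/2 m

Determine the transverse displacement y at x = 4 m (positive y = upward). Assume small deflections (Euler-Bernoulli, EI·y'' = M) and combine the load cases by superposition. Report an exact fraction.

Load 1 — triangular load w₀=-13 kN/m (0→w₀ over full span):
  y_1 = -w₀x(7L⁴-10L²x²+3x⁴)/(360LEI) = -(-13)·4·(7·10⁴-10·10²·4²+3·4⁴)/(360·10·50000) = 14833/937500 m
Load 2 — applied couple M₀=6 kN·m at a=5/2 m (b=L-a=15/2):
  y_2 = (M₀x³/(6L)-M₀(x-a)²/2+C₁x)/EI  [x>a] with C₁=M₀(3b²-L²)/(6L)=55/8 = (6·4³/(6·10)-6·(4-(5/2))²/2+(55/8)·4)/50000 = 543/1000000 m
Superposition: y = Σ y_i = 245473/15000000 m ≈ 0.016365 m

y(4) = 245473/15000000 m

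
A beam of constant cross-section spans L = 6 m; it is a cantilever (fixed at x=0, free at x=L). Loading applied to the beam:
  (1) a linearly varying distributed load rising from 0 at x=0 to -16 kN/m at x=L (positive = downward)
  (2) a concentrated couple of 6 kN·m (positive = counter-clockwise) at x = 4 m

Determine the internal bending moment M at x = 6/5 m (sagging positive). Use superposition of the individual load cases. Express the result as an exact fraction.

Load 1 — triangular load w₀=-16 kN/m (0→w₀ over full span):
  M_1 = w₀Lx/2 - w₀L²/3 - w₀x³/(6L) = (-16)·6·(6/5)/2 - (-16)·6²/3 - (-16)·(6/5)³/(6·6) = 16896/125 kN·m
Load 2 — applied couple M₀=6 kN·m at a=4 m (b=L-a=2):
  M_2 = M₀  [x≤a] = 6 = 6 kN·m
Superposition: M = Σ M_i = 17646/125 kN·m ≈ 141.168000 kN·m

M(6/5) = 17646/125 kN·m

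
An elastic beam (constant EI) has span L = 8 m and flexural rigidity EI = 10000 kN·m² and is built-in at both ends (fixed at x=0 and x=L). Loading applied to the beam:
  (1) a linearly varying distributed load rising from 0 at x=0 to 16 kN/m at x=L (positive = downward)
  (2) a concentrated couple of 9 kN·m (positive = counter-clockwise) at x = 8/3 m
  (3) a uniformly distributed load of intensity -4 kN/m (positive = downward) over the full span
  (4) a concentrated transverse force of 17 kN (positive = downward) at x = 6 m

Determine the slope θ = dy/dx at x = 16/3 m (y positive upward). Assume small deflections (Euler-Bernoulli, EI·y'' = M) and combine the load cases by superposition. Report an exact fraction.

Load 1 — triangular load w₀=16 kN/m (0→w₀ over full span):
  θ_1 = -w₀(2x(L-x)(L-2x)(x+2L)+x²(L-x)²)/(120LEI) = -16·(2·(16/3)·(8-(16/3))·(8-2·(16/3))·((16/3)+2·8)+(16/3)²·(8-(16/3))²)/(120·8·10000) = 1792/759375 rad
Load 2 — applied couple M₀=9 kN·m at a=8/3 m (b=L-a=16/3):
  θ_2 = (R_Ax²/2 - M_Ax - M₀(x-a))/EI  [x>a] with R_A=3/2, M_A=0 = ((3/2)·(16/3)²/2 - 0·(16/3) - 9·((16/3)-(8/3)))/10000 = -1/3750 rad
Load 3 — uniform load w=-4 kN/m over full span:
  θ_3 = -wx(L-x)(L-2x)/(12EI) = -(-4)·(16/3)·(8-(16/3))·(8-2·(16/3))/(12·10000) = -64/50625 rad
Load 4 — point force P=17 kN at a=6 m (b=L-a=2):
  θ_4 = -Pb²x(2aL-(3a+b)x)/(2L³EI)  [x≤a] = -17·2²·(16/3)·(2·6·8-(3·6+2)·(16/3))/(2·8³·10000) = 17/45000 rad
Superposition: θ = Σ θ_i = 7331/6075000 rad ≈ 0.001207 rad

θ(16/3) = 7331/6075000 rad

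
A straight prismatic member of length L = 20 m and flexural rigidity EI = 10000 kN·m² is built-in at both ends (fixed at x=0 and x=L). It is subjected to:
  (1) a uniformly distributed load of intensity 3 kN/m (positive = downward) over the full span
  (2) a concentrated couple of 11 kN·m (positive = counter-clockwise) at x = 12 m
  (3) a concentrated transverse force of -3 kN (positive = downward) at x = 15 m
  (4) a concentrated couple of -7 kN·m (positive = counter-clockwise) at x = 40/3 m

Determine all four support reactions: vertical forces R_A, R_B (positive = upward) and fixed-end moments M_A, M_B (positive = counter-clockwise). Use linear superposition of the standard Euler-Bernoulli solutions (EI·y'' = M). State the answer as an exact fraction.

R_A = 358279/12000 kN, M_A = 118049/1200 kN·m, R_B = 325721/12000 kN, M_B = -36097/400 kN·m

Load 1 — uniform load w=3 kN/m over full span:
  R_A = wL/2 = 3·20/2 = 30 kN
  M_A = wL²/12 = 3·20²/12 = 100 kN·m
  R_B = wL/2 = 3·20/2 = 30 kN
  M_B = -wL²/12 = -3·20²/12 = -100 kN·m
Load 2 — applied couple M₀=11 kN·m at a=12 m (b=L-a=8):
  R_A = 6M₀ab/L³ = 6·11·12·8/20³ = 99/125 kN
  M_A = M₀b(2a-b)/L² = 11·8·(2·12-8)/20² = 88/25 kN·m
  R_B = -6M₀ab/L³ = -6·11·12·8/20³ = -99/125 kN
  M_B = M₀a(2b-a)/L² = 11·12·(2·8-12)/20² = 33/25 kN·m
Load 3 — point force P=-3 kN at a=15 m (b=L-a=5):
  R_A = Pb²(3a+b)/L³ = (-3)·5²·(3·15+5)/20³ = -15/32 kN
  M_A = Pab²/L² = (-3)·15·5²/20² = -45/16 kN·m
  R_B = Pa²(a+3b)/L³ = (-3)·15²·(15+3·5)/20³ = -81/32 kN
  M_B = -Pa²b/L² = -(-3)·15²·5/20² = 135/16 kN·m
Load 4 — applied couple M₀=-7 kN·m at a=40/3 m (b=L-a=20/3):
  R_A = 6M₀ab/L³ = 6·(-7)·(40/3)·(20/3)/20³ = -7/15 kN
  M_A = M₀b(2a-b)/L² = (-7)·(20/3)·(2·(40/3)-(20/3))/20² = -7/3 kN·m
  R_B = -6M₀ab/L³ = -6·(-7)·(40/3)·(20/3)/20³ = 7/15 kN
  M_B = M₀a(2b-a)/L² = (-7)·(40/3)·(2·(20/3)-(40/3))/20² = 0 kN·m
Superposition: R_A = 358279/12000 kN, M_A = 118049/1200 kN·m, R_B = 325721/12000 kN, M_B = -36097/400 kN·m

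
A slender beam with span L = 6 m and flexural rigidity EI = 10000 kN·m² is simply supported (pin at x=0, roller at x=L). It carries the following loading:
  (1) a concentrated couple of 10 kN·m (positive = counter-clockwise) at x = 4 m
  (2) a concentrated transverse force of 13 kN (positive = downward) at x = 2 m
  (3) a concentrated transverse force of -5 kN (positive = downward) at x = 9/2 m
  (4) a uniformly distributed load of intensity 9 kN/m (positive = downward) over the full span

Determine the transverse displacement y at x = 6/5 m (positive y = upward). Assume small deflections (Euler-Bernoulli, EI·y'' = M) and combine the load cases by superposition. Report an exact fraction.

Load 1 — applied couple M₀=10 kN·m at a=4 m (b=L-a=2):
  y_1 = (M₀x³/(6L)+C₁x)/EI  [x≤a] with C₁=M₀(3b²-L²)/(6L)=-20/3 = (10·(6/5)³/(6·6)+(-20/3)·(6/5))/10000 = -47/62500 m
Load 2 — point force P=13 kN at a=2 m (b=L-a=4):
  y_2 = -Pbx(L²-b²-x²)/(6LEI)  [x≤a] = -13·4·(6/5)·(6²-4²-(6/5)²)/(6·6·10000) = -754/234375 m
Load 3 — point force P=-5 kN at a=9/2 m (b=L-a=3/2):
  y_3 = -Pbx(L²-b²-x²)/(6LEI)  [x≤a] = -(-5)·(3/2)·(6/5)·(6²-(3/2)²-(6/5)²)/(6·6·10000) = 3231/4000000 m
Load 4 — uniform load w=9 kN/m over full span:
  y_4 = -wx(L³-2Lx²+x³)/(24EI) = -9·(6/5)·(6³-2·6·(6/5)²+(6/5)³)/(24·10000) = -7047/781250 m
Superposition: y = Σ y_i = -3654443/300000000 m ≈ -0.012181 m

y(6/5) = -3654443/300000000 m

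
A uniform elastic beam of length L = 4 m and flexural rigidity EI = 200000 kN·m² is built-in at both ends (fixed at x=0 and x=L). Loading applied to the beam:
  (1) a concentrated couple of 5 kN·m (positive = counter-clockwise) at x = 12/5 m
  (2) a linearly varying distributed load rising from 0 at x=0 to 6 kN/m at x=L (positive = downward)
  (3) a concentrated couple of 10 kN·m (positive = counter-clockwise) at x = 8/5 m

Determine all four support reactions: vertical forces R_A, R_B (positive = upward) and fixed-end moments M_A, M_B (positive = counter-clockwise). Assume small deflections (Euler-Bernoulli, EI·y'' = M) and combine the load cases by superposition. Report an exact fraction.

Load 1 — applied couple M₀=5 kN·m at a=12/5 m (b=L-a=8/5):
  R_A = 6M₀ab/L³ = 6·5·(12/5)·(8/5)/4³ = 9/5 kN
  M_A = M₀b(2a-b)/L² = 5·(8/5)·(2·(12/5)-(8/5))/4² = 8/5 kN·m
  R_B = -6M₀ab/L³ = -6·5·(12/5)·(8/5)/4³ = -9/5 kN
  M_B = M₀a(2b-a)/L² = 5·(12/5)·(2·(8/5)-(12/5))/4² = 3/5 kN·m
Load 2 — triangular load w₀=6 kN/m (0→w₀ over full span):
  R_A = 3w₀L/20 = 3·6·4/20 = 18/5 kN
  M_A = w₀L²/30 = 6·4²/30 = 16/5 kN·m
  R_B = 7w₀L/20 = 7·6·4/20 = 42/5 kN
  M_B = -w₀L²/20 = -6·4²/20 = -24/5 kN·m
Load 3 — applied couple M₀=10 kN·m at a=8/5 m (b=L-a=12/5):
  R_A = 6M₀ab/L³ = 6·10·(8/5)·(12/5)/4³ = 18/5 kN
  M_A = M₀b(2a-b)/L² = 10·(12/5)·(2·(8/5)-(12/5))/4² = 6/5 kN·m
  R_B = -6M₀ab/L³ = -6·10·(8/5)·(12/5)/4³ = -18/5 kN
  M_B = M₀a(2b-a)/L² = 10·(8/5)·(2·(12/5)-(8/5))/4² = 16/5 kN·m
Superposition: R_A = 9 kN, M_A = 6 kN·m, R_B = 3 kN, M_B = -1 kN·m

R_A = 9 kN, M_A = 6 kN·m, R_B = 3 kN, M_B = -1 kN·m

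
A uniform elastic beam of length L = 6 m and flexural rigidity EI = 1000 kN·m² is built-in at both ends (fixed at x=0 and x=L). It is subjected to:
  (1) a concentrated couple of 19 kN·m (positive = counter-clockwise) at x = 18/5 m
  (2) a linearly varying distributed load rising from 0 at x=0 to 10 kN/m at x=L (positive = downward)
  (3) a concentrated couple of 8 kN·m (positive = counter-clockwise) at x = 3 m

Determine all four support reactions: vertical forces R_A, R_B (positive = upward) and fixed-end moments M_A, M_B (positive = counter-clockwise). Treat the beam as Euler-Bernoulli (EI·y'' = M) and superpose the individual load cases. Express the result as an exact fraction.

Load 1 — applied couple M₀=19 kN·m at a=18/5 m (b=L-a=12/5):
  R_A = 6M₀ab/L³ = 6·19·(18/5)·(12/5)/6³ = 114/25 kN
  M_A = M₀b(2a-b)/L² = 19·(12/5)·(2·(18/5)-(12/5))/6² = 152/25 kN·m
  R_B = -6M₀ab/L³ = -6·19·(18/5)·(12/5)/6³ = -114/25 kN
  M_B = M₀a(2b-a)/L² = 19·(18/5)·(2·(12/5)-(18/5))/6² = 57/25 kN·m
Load 2 — triangular load w₀=10 kN/m (0→w₀ over full span):
  R_A = 3w₀L/20 = 3·10·6/20 = 9 kN
  M_A = w₀L²/30 = 10·6²/30 = 12 kN·m
  R_B = 7w₀L/20 = 7·10·6/20 = 21 kN
  M_B = -w₀L²/20 = -10·6²/20 = -18 kN·m
Load 3 — applied couple M₀=8 kN·m at a=3 m (b=L-a=3):
  R_A = 6M₀ab/L³ = 6·8·3·3/6³ = 2 kN
  M_A = M₀b(2a-b)/L² = 8·3·(2·3-3)/6² = 2 kN·m
  R_B = -6M₀ab/L³ = -6·8·3·3/6³ = -2 kN
  M_B = M₀a(2b-a)/L² = 8·3·(2·3-3)/6² = 2 kN·m
Superposition: R_A = 389/25 kN, M_A = 502/25 kN·m, R_B = 361/25 kN, M_B = -343/25 kN·m

R_A = 389/25 kN, M_A = 502/25 kN·m, R_B = 361/25 kN, M_B = -343/25 kN·m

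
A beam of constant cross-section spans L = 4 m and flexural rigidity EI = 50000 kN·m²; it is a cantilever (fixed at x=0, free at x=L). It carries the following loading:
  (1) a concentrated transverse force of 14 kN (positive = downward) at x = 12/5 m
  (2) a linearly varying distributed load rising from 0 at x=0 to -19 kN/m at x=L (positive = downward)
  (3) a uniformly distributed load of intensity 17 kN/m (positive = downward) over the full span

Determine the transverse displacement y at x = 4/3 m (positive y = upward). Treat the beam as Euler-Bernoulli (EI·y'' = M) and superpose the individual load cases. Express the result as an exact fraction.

Load 1 — point force P=14 kN at a=12/5 m (b=L-a=8/5):
  y_1 = -Px²(3a-x)/(6EI)  [x≤a] = -14·(4/3)²·(3·(12/5)-(4/3))/(6·50000) = -616/1265625 m
Load 2 — triangular load w₀=-19 kN/m (0→w₀ over full span):
  y_2 = (w₀Lx³/12-w₀L²x²/6-w₀x⁵/(120L))/EI = ((-19)·4·(4/3)³/12-(-19)·4²·(4/3)²/6-(-19)·(4/3)⁵/(120·4))/50000 = 17138/11390625 m
Load 3 — uniform load w=17 kN/m over full span:
  y_3 = -wx²(x²-4Lx+6L²)/(24EI) = -17·(4/3)²·((4/3)²-4·4·(4/3)+6·4²)/(24·50000) = -1462/759375 m
Superposition: y = Σ y_i = -10336/11390625 m ≈ -0.000907 m

y(4/3) = -10336/11390625 m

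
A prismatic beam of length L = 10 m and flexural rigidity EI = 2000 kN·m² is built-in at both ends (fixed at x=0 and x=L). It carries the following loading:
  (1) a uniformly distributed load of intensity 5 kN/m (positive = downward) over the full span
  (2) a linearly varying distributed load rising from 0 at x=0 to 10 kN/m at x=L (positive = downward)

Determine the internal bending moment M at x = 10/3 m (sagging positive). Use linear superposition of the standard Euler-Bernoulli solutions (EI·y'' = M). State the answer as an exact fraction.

Load 1 — uniform load w=5 kN/m over full span:
  M_1 = wLx/2 - wL²/12 - wx²/2 = 5·10·(10/3)/2 - 5·10²/12 - 5·(10/3)²/2 = 125/9 kN·m
Load 2 — triangular load w₀=10 kN/m (0→w₀ over full span):
  M_2 = 3w₀Lx/20 - w₀L²/30 - w₀x³/(6L) = 3·10·10·(10/3)/20 - 10·10²/30 - 10·(10/3)³/(6·10) = 850/81 kN·m
Superposition: M = Σ M_i = 1975/81 kN·m ≈ 24.382716 kN·m

M(10/3) = 1975/81 kN·m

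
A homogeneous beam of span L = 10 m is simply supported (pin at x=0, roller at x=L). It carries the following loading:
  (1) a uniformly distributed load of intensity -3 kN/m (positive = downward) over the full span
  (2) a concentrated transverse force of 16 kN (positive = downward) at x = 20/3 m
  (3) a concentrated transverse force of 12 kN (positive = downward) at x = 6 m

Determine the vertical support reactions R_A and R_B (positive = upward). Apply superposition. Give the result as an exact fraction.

R_A = -73/15 kN, R_B = 43/15 kN

Load 1 — uniform load w=-3 kN/m over full span:
  R_A = wL/2 = (-3)·10/2 = -15 kN
  R_B = wL/2 = (-3)·10/2 = -15 kN
Load 2 — point force P=16 kN at a=20/3 m (b=L-a=10/3):
  R_A = Pb/L = 16·(10/3)/10 = 16/3 kN
  R_B = Pa/L = 16·(20/3)/10 = 32/3 kN
Load 3 — point force P=12 kN at a=6 m (b=L-a=4):
  R_A = Pb/L = 12·4/10 = 24/5 kN
  R_B = Pa/L = 12·6/10 = 36/5 kN
Superposition: R_A = -73/15 kN, R_B = 43/15 kN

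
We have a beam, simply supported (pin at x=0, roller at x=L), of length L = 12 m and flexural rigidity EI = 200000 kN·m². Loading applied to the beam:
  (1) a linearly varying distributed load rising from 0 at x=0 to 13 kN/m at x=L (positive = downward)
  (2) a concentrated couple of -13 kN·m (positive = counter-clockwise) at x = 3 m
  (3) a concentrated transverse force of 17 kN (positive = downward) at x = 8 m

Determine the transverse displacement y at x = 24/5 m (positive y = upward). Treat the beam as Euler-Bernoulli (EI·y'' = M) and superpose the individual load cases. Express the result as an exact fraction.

Load 1 — triangular load w₀=13 kN/m (0→w₀ over full span):
  y_1 = -w₀x(7L⁴-10L²x²+3x⁴)/(360LEI) = -13·(24/5)·(7·12⁴-10·12²·(24/5)²+3·(24/5)⁴)/(360·12·200000) = -400491/48828125 m
Load 2 — applied couple M₀=-13 kN·m at a=3 m (b=L-a=9):
  y_2 = (M₀x³/(6L)-M₀(x-a)²/2+C₁x)/EI  [x>a] with C₁=M₀(3b²-L²)/(6L)=-143/8 = ((-13)·(24/5)³/(6·12)-(-13)·((24/5)-3)²/2+(-143/8)·(24/5))/200000 = -21177/50000000 m
Load 3 — point force P=17 kN at a=8 m (b=L-a=4):
  y_3 = -Pbx(L²-b²-x²)/(6LEI)  [x≤a] = -17·4·(24/5)·(12²-4²-(24/5)²)/(6·12·200000) = -2788/1171875 m
Superposition: y = Σ y_i = -206337919/18750000000 m ≈ -0.011005 m

y(24/5) = -206337919/18750000000 m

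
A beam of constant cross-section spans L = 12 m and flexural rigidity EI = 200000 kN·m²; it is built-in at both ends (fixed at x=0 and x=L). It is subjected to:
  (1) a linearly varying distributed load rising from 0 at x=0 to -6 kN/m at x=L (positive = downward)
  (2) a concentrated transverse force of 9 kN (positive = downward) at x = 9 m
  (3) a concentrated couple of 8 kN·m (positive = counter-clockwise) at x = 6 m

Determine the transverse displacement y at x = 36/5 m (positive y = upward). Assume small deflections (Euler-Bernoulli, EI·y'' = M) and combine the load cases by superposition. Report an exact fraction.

y(36/5) = 3629349/6250000000 m

Load 1 — triangular load w₀=-6 kN/m (0→w₀ over full span):
  y_1 = -w₀x²(L-x)²(x+2L)/(120LEI) = -(-6)·(36/5)²·(12-(36/5))²·((36/5)+2·12)/(120·12·200000) = 37908/48828125 m
Load 2 — point force P=9 kN at a=9 m (b=L-a=3):
  y_2 = -Pb²x²(3aL-(3a+b)x)/(6L³EI)  [x≤a] = -9·3²·(36/5)²·(3·9·12-(3·9+3)·(36/5))/(6·12³·200000) = -2187/10000000 m
Load 3 — applied couple M₀=8 kN·m at a=6 m (b=L-a=6):
  y_3 = (R_Ax³/6 - M_Ax²/2 - M₀(x-a)²/2)/EI  [x>a] with R_A=1, M_A=2 = (1·(36/5)³/6 - 2·(36/5)²/2 - 8·((36/5)-6)²/2)/200000 = 9/390625 m
Superposition: y = Σ y_i = 3629349/6250000000 m ≈ 0.000581 m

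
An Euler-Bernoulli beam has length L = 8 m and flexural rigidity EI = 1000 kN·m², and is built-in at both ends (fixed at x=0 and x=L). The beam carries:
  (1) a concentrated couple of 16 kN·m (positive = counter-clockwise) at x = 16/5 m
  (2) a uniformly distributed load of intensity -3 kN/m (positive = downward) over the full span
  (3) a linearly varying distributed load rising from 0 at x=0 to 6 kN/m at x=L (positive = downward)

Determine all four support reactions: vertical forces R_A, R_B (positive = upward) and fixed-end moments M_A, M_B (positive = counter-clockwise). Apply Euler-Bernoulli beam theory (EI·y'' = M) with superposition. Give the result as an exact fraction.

Load 1 — applied couple M₀=16 kN·m at a=16/5 m (b=L-a=24/5):
  R_A = 6M₀ab/L³ = 6·16·(16/5)·(24/5)/8³ = 72/25 kN
  M_A = M₀b(2a-b)/L² = 16·(24/5)·(2·(16/5)-(24/5))/8² = 48/25 kN·m
  R_B = -6M₀ab/L³ = -6·16·(16/5)·(24/5)/8³ = -72/25 kN
  M_B = M₀a(2b-a)/L² = 16·(16/5)·(2·(24/5)-(16/5))/8² = 128/25 kN·m
Load 2 — uniform load w=-3 kN/m over full span:
  R_A = wL/2 = (-3)·8/2 = -12 kN
  M_A = wL²/12 = (-3)·8²/12 = -16 kN·m
  R_B = wL/2 = (-3)·8/2 = -12 kN
  M_B = -wL²/12 = -(-3)·8²/12 = 16 kN·m
Load 3 — triangular load w₀=6 kN/m (0→w₀ over full span):
  R_A = 3w₀L/20 = 3·6·8/20 = 36/5 kN
  M_A = w₀L²/30 = 6·8²/30 = 64/5 kN·m
  R_B = 7w₀L/20 = 7·6·8/20 = 84/5 kN
  M_B = -w₀L²/20 = -6·8²/20 = -96/5 kN·m
Superposition: R_A = -48/25 kN, M_A = -32/25 kN·m, R_B = 48/25 kN, M_B = 48/25 kN·m

R_A = -48/25 kN, M_A = -32/25 kN·m, R_B = 48/25 kN, M_B = 48/25 kN·m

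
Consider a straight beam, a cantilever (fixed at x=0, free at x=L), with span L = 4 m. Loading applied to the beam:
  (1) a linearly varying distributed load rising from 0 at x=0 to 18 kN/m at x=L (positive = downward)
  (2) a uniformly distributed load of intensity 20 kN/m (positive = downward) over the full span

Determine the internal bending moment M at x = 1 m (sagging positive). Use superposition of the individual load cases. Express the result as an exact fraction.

M(1) = -603/4 kN·m

Load 1 — triangular load w₀=18 kN/m (0→w₀ over full span):
  M_1 = w₀Lx/2 - w₀L²/3 - w₀x³/(6L) = 18·4·1/2 - 18·4²/3 - 18·1³/(6·4) = -243/4 kN·m
Load 2 — uniform load w=20 kN/m over full span:
  M_2 = -w(L-x)²/2 = -20·(4-1)²/2 = -90 kN·m
Superposition: M = Σ M_i = -603/4 kN·m ≈ -150.750000 kN·m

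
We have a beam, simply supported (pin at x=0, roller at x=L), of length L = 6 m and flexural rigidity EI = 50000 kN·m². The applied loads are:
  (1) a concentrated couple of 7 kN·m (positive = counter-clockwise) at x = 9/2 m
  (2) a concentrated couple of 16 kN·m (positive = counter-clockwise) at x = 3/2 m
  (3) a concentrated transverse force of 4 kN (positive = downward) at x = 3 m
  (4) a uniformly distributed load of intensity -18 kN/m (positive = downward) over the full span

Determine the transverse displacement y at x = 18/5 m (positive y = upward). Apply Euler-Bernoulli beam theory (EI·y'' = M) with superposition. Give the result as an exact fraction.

y(18/5) = 1429641/250000000 m

Load 1 — applied couple M₀=7 kN·m at a=9/2 m (b=L-a=3/2):
  y_1 = (M₀x³/(6L)+C₁x)/EI  [x≤a] with C₁=M₀(3b²-L²)/(6L)=-91/16 = (7·(18/5)³/(6·6)+(-91/16)·(18/5))/50000 = -11403/50000000 m
Load 2 — applied couple M₀=16 kN·m at a=3/2 m (b=L-a=9/2):
  y_2 = (M₀x³/(6L)-M₀(x-a)²/2+C₁x)/EI  [x>a] with C₁=M₀(3b²-L²)/(6L)=11 = (16·(18/5)³/(6·6)-16·((18/5)-(3/2))²/2+11·(18/5))/50000 = 783/1562500 m
Load 3 — point force P=4 kN at a=3 m (b=L-a=3):
  y_3 = -Pa(L-x)(2Lx-a²-x²)/(6LEI)  [x>a] = -4·3·(6-(18/5))·(2·6·(18/5)-3²-(18/5)²)/(6·6·50000) = -531/1562500 m
Load 4 — uniform load w=-18 kN/m over full span:
  y_4 = -wx(L³-2Lx²+x³)/(24EI) = -(-18)·(18/5)·(6³-2·6·(18/5)²+(18/5)³)/(24·50000) = 22599/3906250 m
Superposition: y = Σ y_i = 1429641/250000000 m ≈ 0.005719 m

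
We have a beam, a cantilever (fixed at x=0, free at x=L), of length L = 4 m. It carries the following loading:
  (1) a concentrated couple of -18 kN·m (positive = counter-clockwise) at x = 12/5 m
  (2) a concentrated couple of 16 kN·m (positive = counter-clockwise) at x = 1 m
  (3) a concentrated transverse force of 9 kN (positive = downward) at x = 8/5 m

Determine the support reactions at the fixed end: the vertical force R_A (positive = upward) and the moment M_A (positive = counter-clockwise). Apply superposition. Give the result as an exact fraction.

Load 1 — applied couple M₀=-18 kN·m at a=12/5 m (b=L-a=8/5):
  R_A = 0 kN
  M_A = -M₀ = -(-18) = 18 kN·m
Load 2 — applied couple M₀=16 kN·m at a=1 m (b=L-a=3):
  R_A = 0 kN
  M_A = -M₀ = -16 kN·m
Load 3 — point force P=9 kN at a=8/5 m (b=L-a=12/5):
  R_A = P = 9 kN
  M_A = Pa = 9·(8/5) = 72/5 kN·m
Superposition: R_A = 9 kN, M_A = 82/5 kN·m

R_A = 9 kN, M_A = 82/5 kN·m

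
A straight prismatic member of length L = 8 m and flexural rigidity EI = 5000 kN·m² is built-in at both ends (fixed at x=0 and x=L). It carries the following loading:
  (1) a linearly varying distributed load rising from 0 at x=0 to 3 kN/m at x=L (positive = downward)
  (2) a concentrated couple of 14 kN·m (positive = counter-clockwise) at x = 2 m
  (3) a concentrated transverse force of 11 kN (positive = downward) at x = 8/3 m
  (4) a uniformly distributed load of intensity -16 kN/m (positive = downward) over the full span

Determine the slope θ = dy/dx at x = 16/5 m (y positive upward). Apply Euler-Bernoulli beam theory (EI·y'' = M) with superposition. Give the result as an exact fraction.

θ(16/5) = 82117/14062500 rad

Load 1 — triangular load w₀=3 kN/m (0→w₀ over full span):
  θ_1 = -w₀(2x(L-x)(L-2x)(x+2L)+x²(L-x)²)/(120LEI) = -3·(2·(16/5)·(8-(16/5))·(8-2·(16/5))·((16/5)+2·8)+(16/5)²·(8-(16/5))²)/(120·8·5000) = -288/390625 rad
Load 2 — applied couple M₀=14 kN·m at a=2 m (b=L-a=6):
  θ_2 = (R_Ax²/2 - M_Ax - M₀(x-a))/EI  [x>a] with R_A=63/32, M_A=-21/8 = ((63/32)·(16/5)²/2 - (-21/8)·(16/5) - 14·((16/5)-2))/5000 = 21/62500 rad
Load 3 — point force P=11 kN at a=8/3 m (b=L-a=16/3):
  θ_3 = Pa²(L-x)(2bL-(3b+a)(L-x))/(2L³EI)  [x>a] = 11·(8/3)²·(8-(16/5))·(2·(16/3)·8-(3·(16/3)+(8/3))·(8-(16/5)))/(2·8³·5000) = -44/140625 rad
Load 4 — uniform load w=-16 kN/m over full span:
  θ_4 = -wx(L-x)(L-2x)/(12EI) = -(-16)·(16/5)·(8-(16/5))·(8-2·(16/5))/(12·5000) = 512/78125 rad
Superposition: θ = Σ θ_i = 82117/14062500 rad ≈ 0.005839 rad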